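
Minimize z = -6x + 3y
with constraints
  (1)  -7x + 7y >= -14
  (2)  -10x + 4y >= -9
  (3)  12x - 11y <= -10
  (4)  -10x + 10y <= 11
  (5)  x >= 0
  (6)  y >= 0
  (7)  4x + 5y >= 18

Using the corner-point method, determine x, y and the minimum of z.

Extreme points and z = -6x + 3y:
  (21/10, 16/5) → z = -3
  (37/26, 32/13) → z = -15/13
  (25/18, 112/45) → z = -13/15

The binding constraints are 12x - 11y = -10 and -10x + 10y = 11.
Solving simultaneously gives x = 21/10, y = 16/5.

x = 21/10, y = 16/5, minimum z = -3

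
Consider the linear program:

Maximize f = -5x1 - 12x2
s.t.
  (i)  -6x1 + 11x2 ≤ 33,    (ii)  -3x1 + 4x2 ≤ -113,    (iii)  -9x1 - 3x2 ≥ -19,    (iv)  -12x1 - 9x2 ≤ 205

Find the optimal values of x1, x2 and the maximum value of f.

x1 = 262/15, x2 = -691/15, maximum f = 6982/15

Vertices and f = -5x1 - 12x2:
  (83/9, -64/3) → f = 1889/9
  (197/75, -657/25) → f = 22667/75
  (262/15, -691/15) → f = 6982/15

At the optimal vertex, -9x1 - 3x2 = -19 and -12x1 - 9x2 = 205.
Solving simultaneously gives x1 = 262/15, x2 = -691/15.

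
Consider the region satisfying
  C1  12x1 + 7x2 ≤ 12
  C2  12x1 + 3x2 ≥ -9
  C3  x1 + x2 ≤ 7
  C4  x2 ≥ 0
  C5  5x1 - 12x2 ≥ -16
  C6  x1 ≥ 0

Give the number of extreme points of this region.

4

The feasible vertices (each the meet of two boundaries and inside every other half-plane) are:
  (1, 0)
  (32/179, 252/179)
  (0, 0)
  (0, 4/3)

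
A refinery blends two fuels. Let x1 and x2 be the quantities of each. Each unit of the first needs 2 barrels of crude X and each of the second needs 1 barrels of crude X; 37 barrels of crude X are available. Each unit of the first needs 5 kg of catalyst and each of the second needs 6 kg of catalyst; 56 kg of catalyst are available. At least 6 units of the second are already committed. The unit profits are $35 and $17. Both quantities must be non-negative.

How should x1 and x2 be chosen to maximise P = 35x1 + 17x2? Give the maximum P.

x1 = 4, x2 = 6, maximum P = 242

Extreme points and P = 35x1 + 17x2:
  (0, 28/3) → P = 476/3
  (0, 6) → P = 102
  (4, 6) → P = 242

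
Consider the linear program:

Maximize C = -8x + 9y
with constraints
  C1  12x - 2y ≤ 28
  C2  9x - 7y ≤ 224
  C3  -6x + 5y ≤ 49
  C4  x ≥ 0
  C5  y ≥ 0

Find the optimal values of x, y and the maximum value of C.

Corner points and C = -8x + 9y:
  (119/24, 63/4) → C = 1225/12
  (7/3, 0) → C = -56/3
  (0, 49/5) → C = 441/5
  (0, 0) → C = 0

The optimum lies where 12x - 2y = 28 and -6x + 5y = 49.
Solving simultaneously gives x = 119/24, y = 63/4.

x = 119/24, y = 63/4, maximum C = 1225/12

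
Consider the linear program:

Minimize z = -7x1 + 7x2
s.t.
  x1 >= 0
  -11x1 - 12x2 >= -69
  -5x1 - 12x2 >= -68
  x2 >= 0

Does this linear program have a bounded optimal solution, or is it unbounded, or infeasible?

bounded optimum

Extreme points and z = -7x1 + 7x2:
  (0, 17/3) → z = 119/3
  (0, 0) → z = 0
  (1/6, 403/72) → z = 2737/72
  (69/11, 0) → z = -483/11
The feasible region has finitely many vertices and no improving ray; the minimum is -483/11 at (69/11, 0).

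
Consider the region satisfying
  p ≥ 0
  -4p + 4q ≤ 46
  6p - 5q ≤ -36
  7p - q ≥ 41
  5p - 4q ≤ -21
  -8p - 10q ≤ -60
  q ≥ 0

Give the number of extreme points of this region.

Of the 21 pairwise boundary intersections, those satisfying every inequality are:
  (43/2, 33)
  (35/4, 81/4)
  (241/29, 498/29)

3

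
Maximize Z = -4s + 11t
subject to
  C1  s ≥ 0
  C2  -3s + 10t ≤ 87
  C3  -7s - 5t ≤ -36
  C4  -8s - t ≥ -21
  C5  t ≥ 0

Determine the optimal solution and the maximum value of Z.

s = 0, t = 87/10, maximum Z = 957/10

Feasible corners and Z = -4s + 11t:
  (0, 87/10) → Z = 957/10
  (0, 36/5) → Z = 396/5
  (123/83, 759/83) → Z = 7857/83
  (23/11, 47/11) → Z = 425/11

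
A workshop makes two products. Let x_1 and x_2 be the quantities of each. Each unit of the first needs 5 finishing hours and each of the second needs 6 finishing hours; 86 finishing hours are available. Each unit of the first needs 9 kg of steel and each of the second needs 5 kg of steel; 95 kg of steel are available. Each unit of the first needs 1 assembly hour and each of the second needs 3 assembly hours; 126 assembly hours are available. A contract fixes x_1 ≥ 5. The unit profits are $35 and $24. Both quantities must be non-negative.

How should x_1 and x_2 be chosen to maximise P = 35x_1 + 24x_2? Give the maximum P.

x_1 = 5, x_2 = 10, maximum P = 415

Vertices and P = 35x_1 + 24x_2:
  (95/9, 0) → P = 3325/9
  (5, 0) → P = 175
  (5, 10) → P = 415

At the optimal vertex, 9x_1 + 5x_2 = 95 and x_1 = 5.
Solving simultaneously gives x_1 = 5, x_2 = 10.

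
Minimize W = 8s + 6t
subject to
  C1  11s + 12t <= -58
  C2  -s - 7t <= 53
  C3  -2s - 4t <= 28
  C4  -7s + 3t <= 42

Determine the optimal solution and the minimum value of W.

Corner points and W = 8s + 6t:
  (46/13, -105/13) → W = -262/13
  (-226/39, 56/117) → W = -1696/39
  (8/5, -39/5) → W = -34
  (-126/17, -56/17) → W = -1344/17

The optimum lies where -2s - 4t = 28 and -7s + 3t = 42.
Solving simultaneously gives s = -126/17, t = -56/17.

s = -126/17, t = -56/17, minimum W = -1344/17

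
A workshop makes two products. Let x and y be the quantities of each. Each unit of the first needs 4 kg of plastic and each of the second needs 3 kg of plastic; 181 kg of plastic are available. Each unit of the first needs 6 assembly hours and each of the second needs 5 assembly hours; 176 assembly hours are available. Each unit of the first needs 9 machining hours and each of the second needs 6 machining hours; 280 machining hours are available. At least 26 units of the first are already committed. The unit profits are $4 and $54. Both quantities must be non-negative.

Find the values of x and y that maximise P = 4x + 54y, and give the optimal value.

x = 26, y = 4, maximum P = 320

Extreme points and P = 4x + 54y:
  (88/3, 0) → P = 352/3
  (26, 0) → P = 104
  (26, 4) → P = 320

The binding constraints are 6x + 5y = 176 and x = 26.
Solving simultaneously gives x = 26, y = 4.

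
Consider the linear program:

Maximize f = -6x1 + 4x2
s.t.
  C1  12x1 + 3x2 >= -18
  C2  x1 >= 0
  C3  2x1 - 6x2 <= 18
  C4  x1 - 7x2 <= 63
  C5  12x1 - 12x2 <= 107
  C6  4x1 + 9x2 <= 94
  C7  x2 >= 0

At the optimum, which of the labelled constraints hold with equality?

Extreme points and f = -6x1 + 4x2:
  (0, 94/9) → f = 376/9
  (0, 0) → f = 0
  (697/52, 175/39) → f = -4873/78
  (107/12, 0) → f = -107/2

The maximum is at (0, 94/9). Substituting into each constraint, equality holds for C2 and C6; the remaining constraints have slack.

C2 and C6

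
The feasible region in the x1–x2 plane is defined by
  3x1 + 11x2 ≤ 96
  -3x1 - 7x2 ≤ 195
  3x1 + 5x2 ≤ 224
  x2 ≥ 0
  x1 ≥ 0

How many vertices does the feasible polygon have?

Of the 10 pairwise boundary intersections, those satisfying every inequality are:
  (32, 0)
  (0, 96/11)
  (0, 0)

3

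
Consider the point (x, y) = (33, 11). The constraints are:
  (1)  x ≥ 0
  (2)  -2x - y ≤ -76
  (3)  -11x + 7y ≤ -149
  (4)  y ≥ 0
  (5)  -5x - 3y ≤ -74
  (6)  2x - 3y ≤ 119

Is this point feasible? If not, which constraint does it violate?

(1): 33 ≥ 0 ✓
(2): -77 ≤ -76 ✓
(3): -286 ≤ -149 ✓
(4): 11 ≥ 0 ✓
(5): -198 ≤ -74 ✓
(6): 33 ≤ 119 ✓

feasible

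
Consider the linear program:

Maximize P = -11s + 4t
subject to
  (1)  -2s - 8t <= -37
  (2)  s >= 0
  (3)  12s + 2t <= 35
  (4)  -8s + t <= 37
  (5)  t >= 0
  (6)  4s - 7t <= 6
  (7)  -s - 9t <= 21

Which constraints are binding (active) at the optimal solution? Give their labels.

(2) and (3)

Vertices and P = -11s + 4t:
  (0, 37/8) → P = 37/2
  (103/46, 187/46) → P = -385/46
  (0, 35/2) → P = 70

The maximum is at (0, 35/2). Substituting into each constraint, equality holds for (2) and (3); the remaining constraints have slack.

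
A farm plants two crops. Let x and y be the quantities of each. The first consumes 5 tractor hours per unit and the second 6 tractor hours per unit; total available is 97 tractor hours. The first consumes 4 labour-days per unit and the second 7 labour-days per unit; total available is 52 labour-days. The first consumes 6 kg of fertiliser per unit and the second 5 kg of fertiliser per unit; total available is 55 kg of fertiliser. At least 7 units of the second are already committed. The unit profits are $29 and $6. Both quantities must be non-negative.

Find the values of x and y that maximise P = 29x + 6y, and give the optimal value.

Extreme points and P = 29x + 6y:
  (0, 52/7) → P = 312/7
  (0, 7) → P = 42
  (3/4, 7) → P = 255/4

x = 3/4, y = 7, maximum P = 255/4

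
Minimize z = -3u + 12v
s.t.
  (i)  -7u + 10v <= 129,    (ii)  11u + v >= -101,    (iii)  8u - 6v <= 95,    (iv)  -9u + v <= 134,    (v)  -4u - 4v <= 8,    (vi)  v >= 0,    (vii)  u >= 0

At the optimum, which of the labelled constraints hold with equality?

Extreme points and z = -3u + 12v:
  (862/19, 1697/38) → z = 7596/19
  (0, 129/10) → z = 774/5
  (95/8, 0) → z = -285/8
  (0, 0) → z = 0

The minimum is at (95/8, 0). Substituting into each constraint, equality holds for (iii) and (vi); the remaining constraints have slack.

(iii) and (vi)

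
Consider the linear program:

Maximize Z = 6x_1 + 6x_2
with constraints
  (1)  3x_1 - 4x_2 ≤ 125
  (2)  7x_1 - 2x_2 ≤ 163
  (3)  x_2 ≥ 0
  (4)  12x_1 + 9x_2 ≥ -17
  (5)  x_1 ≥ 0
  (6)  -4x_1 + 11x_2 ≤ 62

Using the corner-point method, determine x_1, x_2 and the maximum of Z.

Corner points and Z = 6x_1 + 6x_2:
  (163/7, 0) → Z = 978/7
  (639/23, 362/23) → Z = 6006/23
  (0, 0) → Z = 0
  (0, 62/11) → Z = 372/11

x_1 = 639/23, x_2 = 362/23, maximum Z = 6006/23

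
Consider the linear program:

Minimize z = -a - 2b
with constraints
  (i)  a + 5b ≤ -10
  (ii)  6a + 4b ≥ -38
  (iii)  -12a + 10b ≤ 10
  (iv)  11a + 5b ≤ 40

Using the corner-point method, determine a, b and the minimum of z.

Extreme points and z = -a - 2b:
  (-15/7, -11/7) → z = 37/7
  (5, -3) → z = 1
  (-35/9, -11/3) → z = 101/9
  (25, -47) → z = 69

a = 5, b = -3, minimum z = 1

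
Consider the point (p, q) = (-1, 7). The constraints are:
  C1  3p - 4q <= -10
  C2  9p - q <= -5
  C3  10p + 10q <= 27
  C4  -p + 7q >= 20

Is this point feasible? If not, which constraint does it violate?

Constraint C3: 10p + 10q = 60, which is not ≤ 27. All other constraints are satisfied.

not feasible — violates C3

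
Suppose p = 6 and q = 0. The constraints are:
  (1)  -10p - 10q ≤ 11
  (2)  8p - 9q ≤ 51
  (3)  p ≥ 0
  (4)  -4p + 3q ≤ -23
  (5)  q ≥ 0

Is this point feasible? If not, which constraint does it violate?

(1): -60 ≤ 11 ✓
(2): 48 ≤ 51 ✓
(3): 6 ≥ 0 ✓
(4): -24 ≤ -23 ✓
(5): 0 ≥ 0 ✓

feasible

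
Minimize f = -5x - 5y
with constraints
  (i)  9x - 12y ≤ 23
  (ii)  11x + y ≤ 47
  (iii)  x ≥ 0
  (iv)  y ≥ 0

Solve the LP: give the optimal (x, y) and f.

x = 0, y = 47, minimum f = -235

Corner points and f = -5x - 5y:
  (587/141, 170/141) → f = -3785/141
  (23/9, 0) → f = -115/9
  (0, 47) → f = -235
  (0, 0) → f = 0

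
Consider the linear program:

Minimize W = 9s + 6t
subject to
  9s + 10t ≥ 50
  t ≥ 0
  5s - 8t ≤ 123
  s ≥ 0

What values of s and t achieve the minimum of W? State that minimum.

Feasible corners and W = 9s + 6t:
  (50/9, 0) → W = 50
  (0, 5) → W = 30
  (123/5, 0) → W = 1107/5
The feasible region is unbounded (it extends along (0, 1), (8, 5)), but W strictly increases along every unbounded feasible direction, so there is no improving ray and the minimum is attained at a vertex.

s = 0, t = 5, minimum W = 30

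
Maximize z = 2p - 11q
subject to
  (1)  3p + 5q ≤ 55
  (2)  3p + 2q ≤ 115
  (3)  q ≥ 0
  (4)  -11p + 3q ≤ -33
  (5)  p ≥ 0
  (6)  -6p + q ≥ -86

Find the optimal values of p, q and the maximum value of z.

The optimum lies where q = 0 and -6p + q = -86.
Solving simultaneously gives p = 43/3, q = 0.

p = 43/3, q = 0, maximum z = 86/3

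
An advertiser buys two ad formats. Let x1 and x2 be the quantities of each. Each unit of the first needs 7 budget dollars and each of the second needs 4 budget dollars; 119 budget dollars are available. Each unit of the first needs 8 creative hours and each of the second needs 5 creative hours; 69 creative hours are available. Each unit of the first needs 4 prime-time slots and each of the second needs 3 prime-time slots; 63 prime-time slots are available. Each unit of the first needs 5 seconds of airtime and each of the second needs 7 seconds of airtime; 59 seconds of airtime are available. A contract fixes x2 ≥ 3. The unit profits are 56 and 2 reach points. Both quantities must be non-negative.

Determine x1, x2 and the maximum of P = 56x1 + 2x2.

x1 = 27/4, x2 = 3, maximum P = 384

At the optimal vertex, 8x1 + 5x2 = 69 and x2 = 3.
Solving simultaneously gives x1 = 27/4, x2 = 3.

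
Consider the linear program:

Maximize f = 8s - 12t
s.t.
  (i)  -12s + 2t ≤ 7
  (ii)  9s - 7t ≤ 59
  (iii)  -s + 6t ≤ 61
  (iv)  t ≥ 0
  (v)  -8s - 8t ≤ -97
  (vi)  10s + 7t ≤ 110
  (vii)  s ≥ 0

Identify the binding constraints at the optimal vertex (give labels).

(v) and (vi)

Feasible corners and f = 8s - 12t:
  (47/28, 585/56) → f = -1567/14
  (233/67, 720/67) → f = -6776/67
  (67/8, 15/4) → f = 22

The maximum is at (67/8, 15/4). Substituting into each constraint, equality holds for (v) and (vi); the remaining constraints have slack.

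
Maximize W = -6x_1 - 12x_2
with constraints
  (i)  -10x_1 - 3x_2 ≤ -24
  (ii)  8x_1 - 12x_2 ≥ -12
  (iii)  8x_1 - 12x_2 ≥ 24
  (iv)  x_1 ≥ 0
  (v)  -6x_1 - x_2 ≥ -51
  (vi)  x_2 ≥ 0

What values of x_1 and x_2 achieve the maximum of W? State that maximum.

Corner points and W = -6x_1 - 12x_2:
  (159/20, 33/10) → W = -873/10
  (3, 0) → W = -18
  (17/2, 0) → W = -51

The optimum lies where 8x_1 - 12x_2 = 24 and x_2 = 0.
Solving simultaneously gives x_1 = 3, x_2 = 0.

x_1 = 3, x_2 = 0, maximum W = -18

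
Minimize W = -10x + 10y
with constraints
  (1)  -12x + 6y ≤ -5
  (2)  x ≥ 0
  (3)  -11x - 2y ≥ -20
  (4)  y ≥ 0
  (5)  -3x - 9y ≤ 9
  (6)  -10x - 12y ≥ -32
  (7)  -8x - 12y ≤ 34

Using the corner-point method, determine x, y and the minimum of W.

Feasible corners and W = -10x + 10y:
  (5/12, 0) → W = -25/6
  (21/17, 167/102) → W = 205/51
  (20/11, 0) → W = -200/11
  (11/7, 19/14) → W = -15/7

The optimum lies where -11x - 2y = -20 and y = 0.
Solving simultaneously gives x = 20/11, y = 0.

x = 20/11, y = 0, minimum W = -200/11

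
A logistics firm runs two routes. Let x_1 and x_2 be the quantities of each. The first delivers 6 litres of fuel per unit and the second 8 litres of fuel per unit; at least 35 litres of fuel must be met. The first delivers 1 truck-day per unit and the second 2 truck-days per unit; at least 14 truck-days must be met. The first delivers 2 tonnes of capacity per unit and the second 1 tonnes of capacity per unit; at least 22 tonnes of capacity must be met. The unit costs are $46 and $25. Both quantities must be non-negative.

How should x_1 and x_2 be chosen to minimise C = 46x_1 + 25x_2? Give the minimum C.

x_1 = 10, x_2 = 2, minimum C = 510

Corner points and C = 46x_1 + 25x_2:
  (0, 22) → C = 550
  (14, 0) → C = 644
  (10, 2) → C = 510
The feasible region is unbounded (it extends along (0, 1), (1, 0)), but C strictly increases along every unbounded feasible direction, so there is no improving ray and the minimum is attained at a vertex.

At the optimal vertex, x_1 + 2x_2 = 14 and 2x_1 + x_2 = 22.
Solving simultaneously gives x_1 = 10, x_2 = 2.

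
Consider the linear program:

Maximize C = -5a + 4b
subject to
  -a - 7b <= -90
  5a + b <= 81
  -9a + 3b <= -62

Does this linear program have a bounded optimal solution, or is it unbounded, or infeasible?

Vertices and C = -5a + 4b:
  (477/34, 369/34) → C = -909/34
  (32/3, 34/3) → C = -8
  (305/24, 419/24) → C = 151/24
The feasible region has finitely many vertices and no improving ray; the maximum is 151/24 at (305/24, 419/24).

bounded optimum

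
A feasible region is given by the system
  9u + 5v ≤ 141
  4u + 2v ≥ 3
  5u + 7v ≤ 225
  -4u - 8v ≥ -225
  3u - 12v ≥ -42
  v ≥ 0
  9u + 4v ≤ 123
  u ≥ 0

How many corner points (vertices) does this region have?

Pairwise boundary intersections that survive every other constraint:
  (3/4, 0)
  (0, 3/2)
  (109/10, 249/40)
  (0, 7/2)
  (41/3, 0)

5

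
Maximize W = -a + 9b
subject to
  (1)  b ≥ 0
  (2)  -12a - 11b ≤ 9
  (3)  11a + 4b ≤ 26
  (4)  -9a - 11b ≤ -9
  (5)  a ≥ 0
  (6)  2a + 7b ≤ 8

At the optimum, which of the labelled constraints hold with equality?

(5) and (6)

Corner points and W = -a + 9b:
  (26/11, 0) → W = -26/11
  (1, 0) → W = -1
  (50/23, 12/23) → W = 58/23
  (0, 9/11) → W = 81/11
  (0, 8/7) → W = 72/7

The maximum is at (0, 8/7). Substituting into each constraint, equality holds for (5) and (6); the remaining constraints have slack.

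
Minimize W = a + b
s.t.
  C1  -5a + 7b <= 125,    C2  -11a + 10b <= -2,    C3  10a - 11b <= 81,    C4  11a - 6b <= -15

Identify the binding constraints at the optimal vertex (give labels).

Feasible corners and W = a + b:
  (-788/21, -871/21) → W = -79
  (-81/22, -17/4) → W = -349/44
  (-651/61, -1041/61) → W = -1692/61

The minimum is at (-788/21, -871/21). Substituting into each constraint, equality holds for C2 and C3; the remaining constraints have slack.

C2 and C3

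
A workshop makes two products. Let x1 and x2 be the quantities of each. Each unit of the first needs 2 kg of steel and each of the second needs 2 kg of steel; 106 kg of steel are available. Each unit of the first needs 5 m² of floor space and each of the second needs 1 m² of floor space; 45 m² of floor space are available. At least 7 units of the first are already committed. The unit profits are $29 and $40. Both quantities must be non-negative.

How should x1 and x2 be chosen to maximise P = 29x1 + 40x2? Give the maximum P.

Vertices and P = 29x1 + 40x2:
  (9, 0) → P = 261
  (7, 0) → P = 203
  (7, 10) → P = 603

The binding constraints are 5x1 + x2 = 45 and x1 = 7.
Solving simultaneously gives x1 = 7, x2 = 10.

x1 = 7, x2 = 10, maximum P = 603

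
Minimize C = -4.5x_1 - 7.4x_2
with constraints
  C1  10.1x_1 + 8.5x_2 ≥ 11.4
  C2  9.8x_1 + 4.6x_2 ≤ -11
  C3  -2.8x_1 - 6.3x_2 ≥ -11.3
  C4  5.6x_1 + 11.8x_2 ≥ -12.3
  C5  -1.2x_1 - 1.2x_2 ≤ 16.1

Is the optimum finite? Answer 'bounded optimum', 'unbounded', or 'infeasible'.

The boundaries 10.1x_1 + 8.5x_2 = 11.4 and 9.8x_1 + 4.6x_2 = -11 meet at (-7297/1842, 11141/1842), but that point violates -2.8x_1 - 6.3x_2 ≥ -11.3. Every candidate vertex is excluded by some other constraint, so the feasible region is empty.

infeasible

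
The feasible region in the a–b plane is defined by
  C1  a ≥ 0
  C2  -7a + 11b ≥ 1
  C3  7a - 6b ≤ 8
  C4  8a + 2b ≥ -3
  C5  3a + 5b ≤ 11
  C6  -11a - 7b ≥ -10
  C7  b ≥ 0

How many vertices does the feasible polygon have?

3

Intersecting each pair of boundary lines and keeping only the points that satisfy every inequality leaves:
  (0, 1/11)
  (0, 10/7)
  (103/170, 81/170)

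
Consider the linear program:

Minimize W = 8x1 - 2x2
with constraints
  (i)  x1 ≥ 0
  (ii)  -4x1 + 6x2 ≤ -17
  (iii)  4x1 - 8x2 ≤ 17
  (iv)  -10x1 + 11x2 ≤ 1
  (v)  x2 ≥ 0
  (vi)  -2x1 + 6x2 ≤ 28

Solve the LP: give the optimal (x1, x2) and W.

x1 = 17/4, x2 = 0, minimum W = 34

Corner points and W = 8x1 - 2x2:
  (17/4, 0) → W = 34
  (45/2, 73/6) → W = 467/3
  (163/4, 73/4) → W = 579/2

The optimum lies where -4x1 + 6x2 = -17 and 4x1 - 8x2 = 17.
Solving simultaneously gives x1 = 17/4, x2 = 0.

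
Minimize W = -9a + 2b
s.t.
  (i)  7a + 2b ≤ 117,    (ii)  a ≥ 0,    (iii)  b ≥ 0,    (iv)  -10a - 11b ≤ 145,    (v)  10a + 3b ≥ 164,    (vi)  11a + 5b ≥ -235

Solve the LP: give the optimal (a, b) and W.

a = 117/7, b = 0, minimum W = -1053/7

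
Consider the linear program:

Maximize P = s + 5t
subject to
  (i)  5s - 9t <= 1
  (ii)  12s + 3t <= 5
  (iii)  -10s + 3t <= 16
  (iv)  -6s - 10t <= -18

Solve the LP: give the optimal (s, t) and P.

s = -1/2, t = 11/3, maximum P = 107/6

Feasible corners and P = s + 5t:
  (-1/2, 11/3) → P = 107/6
  (-2/51, 31/17) → P = 463/51
  (-53/59, 138/59) → P = 637/59

The binding constraints are 12s + 3t = 5 and -10s + 3t = 16.
Solving simultaneously gives s = -1/2, t = 11/3.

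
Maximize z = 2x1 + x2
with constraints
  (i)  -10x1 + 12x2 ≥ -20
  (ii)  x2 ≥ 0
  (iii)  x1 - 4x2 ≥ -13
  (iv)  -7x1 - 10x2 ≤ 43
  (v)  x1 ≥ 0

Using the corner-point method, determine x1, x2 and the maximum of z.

Extreme points and z = 2x1 + x2:
  (2, 0) → z = 4
  (59/7, 75/14) → z = 311/14
  (0, 0) → z = 0
  (0, 13/4) → z = 13/4

The optimum lies where -10x1 + 12x2 = -20 and x1 - 4x2 = -13.
Solving simultaneously gives x1 = 59/7, x2 = 75/14.

x1 = 59/7, x2 = 75/14, maximum z = 311/14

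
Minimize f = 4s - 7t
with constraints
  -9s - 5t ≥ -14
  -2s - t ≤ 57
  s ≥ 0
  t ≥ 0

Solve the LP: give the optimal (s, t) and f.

s = 0, t = 14/5, minimum f = -98/5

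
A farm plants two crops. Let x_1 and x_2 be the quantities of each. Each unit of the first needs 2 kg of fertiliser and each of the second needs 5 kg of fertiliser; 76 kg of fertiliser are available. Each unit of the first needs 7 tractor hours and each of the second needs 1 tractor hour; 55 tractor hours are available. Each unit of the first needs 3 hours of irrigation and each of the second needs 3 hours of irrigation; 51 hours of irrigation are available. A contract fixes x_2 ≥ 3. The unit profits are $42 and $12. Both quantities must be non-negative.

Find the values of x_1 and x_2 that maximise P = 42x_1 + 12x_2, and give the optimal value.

x_1 = 19/3, x_2 = 32/3, maximum P = 394

Vertices and P = 42x_1 + 12x_2:
  (0, 76/5) → P = 912/5
  (0, 3) → P = 36
  (3, 14) → P = 294
  (19/3, 32/3) → P = 394
  (52/7, 3) → P = 348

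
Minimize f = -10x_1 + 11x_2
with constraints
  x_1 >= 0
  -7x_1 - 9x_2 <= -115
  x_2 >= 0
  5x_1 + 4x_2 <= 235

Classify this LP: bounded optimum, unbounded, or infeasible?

bounded optimum

Corner points and f = -10x_1 + 11x_2:
  (0, 115/9) → f = 1265/9
  (0, 235/4) → f = 2585/4
  (115/7, 0) → f = -1150/7
  (47, 0) → f = -470
The feasible region has finitely many vertices and no improving ray; the minimum is -470 at (47, 0).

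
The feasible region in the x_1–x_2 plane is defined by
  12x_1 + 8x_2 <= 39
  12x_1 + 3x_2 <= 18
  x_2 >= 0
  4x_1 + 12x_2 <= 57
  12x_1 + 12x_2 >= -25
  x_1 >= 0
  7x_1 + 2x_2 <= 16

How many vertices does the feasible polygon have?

Pairwise boundary intersections that survive every other constraint:
  (9/20, 21/5)
  (3/28, 33/7)
  (3/2, 0)
  (0, 0)
  (0, 19/4)

5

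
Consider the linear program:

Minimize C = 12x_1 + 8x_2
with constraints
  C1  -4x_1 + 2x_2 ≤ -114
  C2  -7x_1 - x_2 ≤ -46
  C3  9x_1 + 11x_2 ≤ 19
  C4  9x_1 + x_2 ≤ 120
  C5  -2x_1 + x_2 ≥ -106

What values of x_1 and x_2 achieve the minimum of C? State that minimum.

Corner points and C = 12x_1 + 8x_2:
  (103/9, -307/9) → C = -1220/9
  (177/11, -273/11) → C = -60/11
  (152/9, -650/9) → C = -3376/9
  (226/11, -714/11) → C = -3000/11

x_1 = 152/9, x_2 = -650/9, minimum C = -3376/9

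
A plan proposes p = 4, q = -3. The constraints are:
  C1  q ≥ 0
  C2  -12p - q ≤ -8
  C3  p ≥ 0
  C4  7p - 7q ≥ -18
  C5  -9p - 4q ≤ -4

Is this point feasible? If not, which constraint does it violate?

Constraint C1: q = -3, which is not ≥ 0. All other constraints are satisfied.

not feasible — violates C1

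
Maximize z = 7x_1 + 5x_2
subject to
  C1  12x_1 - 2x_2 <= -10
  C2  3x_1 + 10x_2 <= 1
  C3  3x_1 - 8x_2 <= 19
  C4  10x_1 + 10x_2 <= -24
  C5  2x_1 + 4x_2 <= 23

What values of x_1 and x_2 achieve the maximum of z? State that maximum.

Corner points and z = 7x_1 + 5x_2:
  (-59/45, -43/15) → z = -1058/45
  (-37/35, -47/35) → z = -494/35
  (-25/7, 41/35) → z = -134/7
The feasible region is unbounded (it extends along (-8, -3), (-10, 3)), but z strictly decreases along every unbounded feasible direction, so there is no improving ray and the maximum is attained at a vertex.

x_1 = -37/35, x_2 = -47/35, maximum z = -494/35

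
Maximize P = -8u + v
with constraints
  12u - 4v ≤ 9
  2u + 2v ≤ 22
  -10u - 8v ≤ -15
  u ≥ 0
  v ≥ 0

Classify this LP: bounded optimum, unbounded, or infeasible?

Extreme points and P = -8u + v:
  (53/16, 123/16) → P = -301/16
  (33/34, 45/68) → P = -483/68
  (0, 11) → P = 11
  (0, 15/8) → P = 15/8
The feasible region has finitely many vertices and no improving ray; the maximum is 11 at (0, 11).

bounded optimum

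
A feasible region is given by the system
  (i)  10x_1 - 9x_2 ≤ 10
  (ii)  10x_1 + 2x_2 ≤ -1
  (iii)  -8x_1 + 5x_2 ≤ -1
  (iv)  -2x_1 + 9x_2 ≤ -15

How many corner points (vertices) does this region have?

3

Intersecting each pair of boundary lines and keeping only the points that satisfy every inequality leaves:
  (-41/22, -35/11)
  (-5/8, -65/36)
  (-33/31, -59/31)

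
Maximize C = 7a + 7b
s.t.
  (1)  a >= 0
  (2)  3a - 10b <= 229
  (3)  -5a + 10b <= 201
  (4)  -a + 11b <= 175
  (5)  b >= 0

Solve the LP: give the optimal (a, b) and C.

a = 4269/23, b = 754/23, maximum C = 35161/23

Vertices and C = 7a + 7b:
  (0, 175/11) → C = 1225/11
  (0, 0) → C = 0
  (4269/23, 754/23) → C = 35161/23
  (229/3, 0) → C = 1603/3

The optimum lies where 3a - 10b = 229 and -a + 11b = 175.
Solving simultaneously gives a = 4269/23, b = 754/23.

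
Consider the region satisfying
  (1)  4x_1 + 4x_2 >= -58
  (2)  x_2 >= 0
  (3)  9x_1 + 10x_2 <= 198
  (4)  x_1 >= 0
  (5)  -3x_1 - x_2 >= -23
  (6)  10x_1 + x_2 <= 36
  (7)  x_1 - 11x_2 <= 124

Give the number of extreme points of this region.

Intersecting each pair of boundary lines and keeping only the points that satisfy every inequality leaves:
  (0, 0)
  (18/5, 0)
  (0, 99/5)
  (32/21, 129/7)
  (13/7, 122/7)

5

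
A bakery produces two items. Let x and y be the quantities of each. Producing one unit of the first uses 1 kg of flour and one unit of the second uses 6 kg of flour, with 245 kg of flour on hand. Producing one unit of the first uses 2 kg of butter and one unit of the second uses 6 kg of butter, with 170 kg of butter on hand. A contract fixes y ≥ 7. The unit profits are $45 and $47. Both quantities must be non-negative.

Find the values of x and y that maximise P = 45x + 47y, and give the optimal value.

Corner points and P = 45x + 47y:
  (0, 85/3) → P = 3995/3
  (0, 7) → P = 329
  (64, 7) → P = 3209

x = 64, y = 7, maximum P = 3209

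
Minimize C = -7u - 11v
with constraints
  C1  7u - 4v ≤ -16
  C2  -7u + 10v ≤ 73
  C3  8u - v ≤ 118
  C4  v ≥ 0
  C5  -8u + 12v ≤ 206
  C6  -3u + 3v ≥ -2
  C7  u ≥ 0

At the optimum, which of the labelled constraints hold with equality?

Vertices and C = -7u - 11v:
  (22/7, 19/2) → C = -253/2
  (0, 4) → C = -44
  (0, 73/10) → C = -803/10

The minimum is at (22/7, 19/2). Substituting into each constraint, equality holds for C1 and C2; the remaining constraints have slack.

C1 and C2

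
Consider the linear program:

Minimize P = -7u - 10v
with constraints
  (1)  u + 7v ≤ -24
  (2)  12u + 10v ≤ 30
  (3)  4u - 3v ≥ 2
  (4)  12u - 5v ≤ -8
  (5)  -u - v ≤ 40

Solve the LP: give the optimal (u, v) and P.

Vertices and P = -7u - 10v:
  (-17/8, -7/2) → P = 399/8
  (-118/7, -162/7) → P = 2446/7
  (-208/17, -472/17) → P = 6176/17

At the optimal vertex, 4u - 3v = 2 and 12u - 5v = -8.
Solving simultaneously gives u = -17/8, v = -7/2.

u = -17/8, v = -7/2, minimum P = 399/8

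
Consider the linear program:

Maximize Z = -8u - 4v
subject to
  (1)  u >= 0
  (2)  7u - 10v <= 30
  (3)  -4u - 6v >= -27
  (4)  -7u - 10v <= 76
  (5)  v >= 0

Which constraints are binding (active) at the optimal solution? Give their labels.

Feasible corners and Z = -8u - 4v:
  (0, 9/2) → Z = -18
  (0, 0) → Z = 0
  (225/41, 69/82) → Z = -1938/41
  (30/7, 0) → Z = -240/7

The maximum is at (0, 0). Substituting into each constraint, equality holds for (1) and (5); the remaining constraints have slack.

(1) and (5)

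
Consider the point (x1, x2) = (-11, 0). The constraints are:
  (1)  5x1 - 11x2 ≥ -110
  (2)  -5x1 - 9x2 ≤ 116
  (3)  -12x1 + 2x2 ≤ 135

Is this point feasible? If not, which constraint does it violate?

feasible

(1): -55 ≥ -110 ✓
(2): 55 ≤ 116 ✓
(3): 132 ≤ 135 ✓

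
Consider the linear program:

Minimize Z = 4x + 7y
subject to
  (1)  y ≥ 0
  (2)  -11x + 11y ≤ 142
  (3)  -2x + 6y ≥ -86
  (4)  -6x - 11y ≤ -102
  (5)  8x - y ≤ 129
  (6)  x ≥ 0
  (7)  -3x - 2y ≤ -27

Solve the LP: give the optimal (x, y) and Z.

Corner points and Z = 4x + 7y:
  (223/11, 365/11) → Z = 3447/11
  (13/55, 723/55) → Z = 5113/55
  (1521/94, 21/47) → Z = 3189/47
  (31/7, 48/7) → Z = 460/7

The binding constraints are -6x - 11y = -102 and -3x - 2y = -27.
Solving simultaneously gives x = 31/7, y = 48/7.

x = 31/7, y = 48/7, minimum Z = 460/7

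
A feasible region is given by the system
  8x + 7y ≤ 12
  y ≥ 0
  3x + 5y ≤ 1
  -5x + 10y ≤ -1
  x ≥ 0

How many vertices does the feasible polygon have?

The feasible vertices (each the meet of two boundaries and inside every other half-plane) are:
  (1/3, 0)
  (1/5, 0)
  (3/11, 2/55)

3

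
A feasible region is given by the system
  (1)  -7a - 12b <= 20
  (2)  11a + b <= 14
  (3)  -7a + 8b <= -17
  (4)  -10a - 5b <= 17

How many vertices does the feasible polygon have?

3

The feasible vertices (each the meet of two boundaries and inside every other half-plane) are:
  (188/125, -318/125)
  (11/35, -37/20)
  (129/95, -89/95)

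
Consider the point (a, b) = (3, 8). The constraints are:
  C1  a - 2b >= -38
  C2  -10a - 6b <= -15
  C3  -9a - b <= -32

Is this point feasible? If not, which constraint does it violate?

C1: -13 ≥ -38 ✓
C2: -78 ≤ -15 ✓
C3: -35 ≤ -32 ✓

feasible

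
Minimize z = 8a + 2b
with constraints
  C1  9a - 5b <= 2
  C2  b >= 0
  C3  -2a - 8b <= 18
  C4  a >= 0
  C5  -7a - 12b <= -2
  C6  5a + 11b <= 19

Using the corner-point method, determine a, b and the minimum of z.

Extreme points and z = 8a + 2b:
  (34/143, 4/143) → z = 280/143
  (117/124, 161/124) → z = 629/62
  (0, 1/6) → z = 1/3
  (0, 19/11) → z = 38/11

a = 0, b = 1/6, minimum z = 1/3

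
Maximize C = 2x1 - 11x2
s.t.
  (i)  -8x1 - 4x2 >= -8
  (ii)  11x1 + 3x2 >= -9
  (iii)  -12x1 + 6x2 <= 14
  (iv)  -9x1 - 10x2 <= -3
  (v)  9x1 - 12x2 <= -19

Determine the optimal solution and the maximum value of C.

Extreme points and C = 2x1 - 11x2:
  (-1/12, 13/6) → C = -24
  (5/33, 56/33) → C = -202/11
  (-3/5, 17/15) → C = -41/3

At the optimal vertex, -12x1 + 6x2 = 14 and 9x1 - 12x2 = -19.
Solving simultaneously gives x1 = -3/5, x2 = 17/15.

x1 = -3/5, x2 = 17/15, maximum C = -41/3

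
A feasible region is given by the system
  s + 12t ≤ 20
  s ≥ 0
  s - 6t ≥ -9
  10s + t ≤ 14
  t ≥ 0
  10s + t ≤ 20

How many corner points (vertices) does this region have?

5

Pairwise boundary intersections that survive every other constraint:
  (2/3, 29/18)
  (148/119, 186/119)
  (0, 3/2)
  (0, 0)
  (7/5, 0)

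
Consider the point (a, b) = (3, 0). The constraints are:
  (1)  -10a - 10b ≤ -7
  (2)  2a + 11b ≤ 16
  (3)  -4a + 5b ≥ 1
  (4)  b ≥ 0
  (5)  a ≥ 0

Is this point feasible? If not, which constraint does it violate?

not feasible — violates (3)

Constraint (3): -4a + 5b = -12, which is not ≥ 1. All other constraints are satisfied.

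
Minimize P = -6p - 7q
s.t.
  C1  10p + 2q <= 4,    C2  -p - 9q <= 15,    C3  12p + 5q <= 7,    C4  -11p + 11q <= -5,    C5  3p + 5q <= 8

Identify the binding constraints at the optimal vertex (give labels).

Corner points and P = -6p - 7q:
  (3/4, -7/4) → P = 31/4
  (9/22, -1/22) → P = -47/22
  (-12/11, -17/11) → P = 191/11

The minimum is at (9/22, -1/22). Substituting into each constraint, equality holds for C1 and C4; the remaining constraints have slack.

C1 and C4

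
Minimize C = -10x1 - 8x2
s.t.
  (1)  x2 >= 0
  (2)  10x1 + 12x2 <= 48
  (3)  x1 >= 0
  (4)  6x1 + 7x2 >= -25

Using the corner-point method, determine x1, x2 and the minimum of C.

Vertices and C = -10x1 - 8x2:
  (24/5, 0) → C = -48
  (0, 0) → C = 0
  (0, 4) → C = -32

The binding constraints are x2 = 0 and 10x1 + 12x2 = 48.
Solving simultaneously gives x1 = 24/5, x2 = 0.

x1 = 24/5, x2 = 0, minimum C = -48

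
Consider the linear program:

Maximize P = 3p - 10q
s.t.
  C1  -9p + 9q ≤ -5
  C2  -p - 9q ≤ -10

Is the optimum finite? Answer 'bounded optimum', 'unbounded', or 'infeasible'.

From the feasible point (3/2, 17/18), moving in the direction (9, -1) keeps every constraint satisfied while P increases without bound.

unbounded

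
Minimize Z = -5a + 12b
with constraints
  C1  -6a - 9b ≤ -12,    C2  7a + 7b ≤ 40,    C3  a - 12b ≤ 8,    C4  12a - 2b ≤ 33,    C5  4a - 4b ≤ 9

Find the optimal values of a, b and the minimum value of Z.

Feasible corners and Z = -5a + 12b:
  (43/20, -1/10) → Z = -239/20
  (311/98, 249/98) → Z = 1433/98
  (57/20, 3/5) → Z = -141/20
The feasible region is unbounded (it extends along (-1, 1), (-3, 2)), but Z strictly increases along every unbounded feasible direction, so there is no improving ray and the minimum is attained at a vertex.

At the optimal vertex, -6a - 9b = -12 and 4a - 4b = 9.
Solving simultaneously gives a = 43/20, b = -1/10.

a = 43/20, b = -1/10, minimum Z = -239/20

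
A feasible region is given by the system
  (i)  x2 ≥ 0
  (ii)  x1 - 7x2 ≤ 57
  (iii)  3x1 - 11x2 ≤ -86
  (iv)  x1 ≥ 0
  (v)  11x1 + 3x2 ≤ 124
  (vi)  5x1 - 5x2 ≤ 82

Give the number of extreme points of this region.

3

Of the 15 pairwise boundary intersections, those satisfying every inequality are:
  (0, 86/11)
  (553/65, 659/65)
  (0, 124/3)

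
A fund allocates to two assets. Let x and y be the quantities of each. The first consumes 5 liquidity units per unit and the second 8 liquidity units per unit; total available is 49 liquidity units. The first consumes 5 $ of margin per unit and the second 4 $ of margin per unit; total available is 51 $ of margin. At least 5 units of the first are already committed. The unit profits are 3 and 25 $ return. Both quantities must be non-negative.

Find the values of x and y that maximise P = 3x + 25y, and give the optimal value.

Corner points and P = 3x + 25y:
  (49/5, 0) → P = 147/5
  (5, 0) → P = 15
  (5, 3) → P = 90

At the optimal vertex, 5x + 8y = 49 and x = 5.
Solving simultaneously gives x = 5, y = 3.

x = 5, y = 3, maximum P = 90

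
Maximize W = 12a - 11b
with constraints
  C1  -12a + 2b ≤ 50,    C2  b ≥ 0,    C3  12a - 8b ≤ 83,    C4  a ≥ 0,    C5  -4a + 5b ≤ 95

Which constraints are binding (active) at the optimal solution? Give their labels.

Vertices and W = 12a - 11b:
  (83/12, 0) → W = 83
  (0, 0) → W = 0
  (1175/28, 368/7) → W = -523/7
  (0, 19) → W = -209

The maximum is at (83/12, 0). Substituting into each constraint, equality holds for C2 and C3; the remaining constraints have slack.

C2 and C3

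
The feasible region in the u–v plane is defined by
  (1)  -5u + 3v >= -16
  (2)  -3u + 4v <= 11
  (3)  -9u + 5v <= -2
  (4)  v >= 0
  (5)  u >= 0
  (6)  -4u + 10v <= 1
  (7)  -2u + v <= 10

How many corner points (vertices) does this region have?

Intersecting each pair of boundary lines and keeping only the points that satisfy every inequality leaves:
  (16/5, 0)
  (163/38, 69/38)
  (2/9, 0)
  (5/14, 17/70)

4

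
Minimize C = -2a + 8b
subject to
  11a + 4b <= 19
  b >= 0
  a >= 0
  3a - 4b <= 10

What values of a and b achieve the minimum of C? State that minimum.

Extreme points and C = -2a + 8b:
  (19/11, 0) → C = -38/11
  (0, 19/4) → C = 38
  (0, 0) → C = 0

The binding constraints are 11a + 4b = 19 and b = 0.
Solving simultaneously gives a = 19/11, b = 0.

a = 19/11, b = 0, minimum C = -38/11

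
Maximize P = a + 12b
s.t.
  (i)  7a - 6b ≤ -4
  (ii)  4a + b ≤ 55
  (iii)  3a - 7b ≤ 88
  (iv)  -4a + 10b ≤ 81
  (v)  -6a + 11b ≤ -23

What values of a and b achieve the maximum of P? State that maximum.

Extreme points and P = a + 12b:
  (-556/31, -628/31) → P = -8092/31
  (-182/41, -185/41) → P = -2402/41
  (-269/3, -51) → P = -2105/3

The binding constraints are 7a - 6b = -4 and -6a + 11b = -23.
Solving simultaneously gives a = -182/41, b = -185/41.

a = -182/41, b = -185/41, maximum P = -2402/41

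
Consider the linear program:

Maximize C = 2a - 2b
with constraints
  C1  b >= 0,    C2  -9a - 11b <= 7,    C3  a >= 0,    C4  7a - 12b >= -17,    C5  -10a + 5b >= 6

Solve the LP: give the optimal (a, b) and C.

Corner points and C = 2a - 2b:
  (0, 17/12) → C = -17/6
  (0, 6/5) → C = -12/5
  (13/85, 128/85) → C = -46/17

a = 0, b = 6/5, maximum C = -12/5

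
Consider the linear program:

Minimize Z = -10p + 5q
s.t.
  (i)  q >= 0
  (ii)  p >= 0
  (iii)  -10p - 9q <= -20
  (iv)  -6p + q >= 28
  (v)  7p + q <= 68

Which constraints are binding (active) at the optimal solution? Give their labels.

(ii) and (iv)

Corner points and Z = -10p + 5q:
  (0, 28) → Z = 140
  (0, 68) → Z = 340
  (40/13, 604/13) → Z = 2620/13

The minimum is at (0, 28). Substituting into each constraint, equality holds for (ii) and (iv); the remaining constraints have slack.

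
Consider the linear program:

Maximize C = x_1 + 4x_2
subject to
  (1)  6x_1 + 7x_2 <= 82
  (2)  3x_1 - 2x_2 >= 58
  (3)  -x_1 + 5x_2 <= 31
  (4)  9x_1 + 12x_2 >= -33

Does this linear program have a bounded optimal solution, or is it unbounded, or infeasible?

bounded optimum

Feasible corners and C = x_1 + 4x_2:
  (190/11, -34/11) → C = 54/11
  (135, -104) → C = -281
  (35/3, -23/2) → C = -103/3
The feasible region has finitely many vertices and no improving ray; the maximum is 54/11 at (190/11, -34/11).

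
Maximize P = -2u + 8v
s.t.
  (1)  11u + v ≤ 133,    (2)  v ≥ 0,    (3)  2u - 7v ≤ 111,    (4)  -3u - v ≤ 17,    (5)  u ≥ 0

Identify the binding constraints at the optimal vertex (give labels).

(1) and (5)

Feasible corners and P = -2u + 8v:
  (133/11, 0) → P = -266/11
  (0, 133) → P = 1064
  (0, 0) → P = 0

The maximum is at (0, 133). Substituting into each constraint, equality holds for (1) and (5); the remaining constraints have slack.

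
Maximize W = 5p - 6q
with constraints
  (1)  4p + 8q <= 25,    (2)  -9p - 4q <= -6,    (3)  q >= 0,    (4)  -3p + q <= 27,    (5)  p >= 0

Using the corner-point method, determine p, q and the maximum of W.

p = 25/4, q = 0, maximum W = 125/4

Corner points and W = 5p - 6q:
  (25/4, 0) → W = 125/4
  (0, 25/8) → W = -75/4
  (2/3, 0) → W = 10/3
  (0, 3/2) → W = -9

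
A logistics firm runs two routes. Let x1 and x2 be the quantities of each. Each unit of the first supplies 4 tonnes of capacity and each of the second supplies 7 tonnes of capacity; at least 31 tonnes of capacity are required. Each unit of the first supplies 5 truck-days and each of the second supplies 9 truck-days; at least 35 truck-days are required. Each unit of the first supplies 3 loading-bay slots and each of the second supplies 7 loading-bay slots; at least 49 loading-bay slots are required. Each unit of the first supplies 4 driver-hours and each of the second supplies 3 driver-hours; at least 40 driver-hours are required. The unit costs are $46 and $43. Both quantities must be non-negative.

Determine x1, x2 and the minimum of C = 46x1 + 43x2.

x1 = 7, x2 = 4, minimum C = 494

The feasible region is unbounded (it extends along (0, 1), (1, 0)), but C strictly increases along every unbounded feasible direction, so there is no improving ray and the minimum is attained at a vertex.

At the optimal vertex, 3x1 + 7x2 = 49 and 4x1 + 3x2 = 40.
Solving simultaneously gives x1 = 7, x2 = 4.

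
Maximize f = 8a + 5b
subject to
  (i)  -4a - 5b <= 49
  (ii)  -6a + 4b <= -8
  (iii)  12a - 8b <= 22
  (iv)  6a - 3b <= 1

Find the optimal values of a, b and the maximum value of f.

Corner points and f = 8a + 5b:
  (-78/23, -163/23) → f = -1439/23
  (-71/21, -149/21) → f = -1313/21
  (-10/3, -7) → f = -185/3

The binding constraints are -6a + 4b = -8 and 6a - 3b = 1.
Solving simultaneously gives a = -10/3, b = -7.

a = -10/3, b = -7, maximum f = -185/3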